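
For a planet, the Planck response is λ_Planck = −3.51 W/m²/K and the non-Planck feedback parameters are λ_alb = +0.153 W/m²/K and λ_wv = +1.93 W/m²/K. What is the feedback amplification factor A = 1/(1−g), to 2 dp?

Convert to gains: g_alb = 0.153/3.51 = 0.04359; g_wv = 1.93/3.51 = 0.5499.
Total gain g = 0.59349.
A = 1/(1 − 0.59349) = 2.46.

2.46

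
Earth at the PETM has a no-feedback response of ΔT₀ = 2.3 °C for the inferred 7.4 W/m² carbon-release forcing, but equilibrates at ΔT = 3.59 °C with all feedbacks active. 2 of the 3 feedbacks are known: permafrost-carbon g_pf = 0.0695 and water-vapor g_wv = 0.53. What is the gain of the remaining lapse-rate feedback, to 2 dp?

Amplification A = ΔT/ΔT₀ = 3.59/2.3 = 1.561.
Total gain g = 1 − 1/A = 1 − 1/1.561 = 0.3594.
Known gains sum to 0.0695 + 0.53 = 0.5995.
g_lr = 0.3594 − 0.5995 = -0.24.

-0.24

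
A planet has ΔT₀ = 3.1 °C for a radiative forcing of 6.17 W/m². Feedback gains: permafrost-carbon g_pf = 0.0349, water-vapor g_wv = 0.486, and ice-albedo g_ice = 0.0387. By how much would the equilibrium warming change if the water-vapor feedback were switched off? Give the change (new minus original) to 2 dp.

-3.69 °C

Original: g = 0.5596, ΔT = 3.1/(1−0.5596) = 7.0391 °C.
Without water-vapor: g' = 0.0736, ΔT' = 3.1/(1−0.0736) = 3.3463 °C.
Change = 3.3463 − 7.0391 = -3.69 °C.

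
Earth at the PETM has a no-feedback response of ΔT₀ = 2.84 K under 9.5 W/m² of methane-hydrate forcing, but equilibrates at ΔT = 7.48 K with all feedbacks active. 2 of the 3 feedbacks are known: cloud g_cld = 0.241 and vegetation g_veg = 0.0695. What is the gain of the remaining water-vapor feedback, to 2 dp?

Amplification A = ΔT/ΔT₀ = 7.48/2.84 = 2.634.
Total gain g = 1 − 1/A = 1 − 1/2.634 = 0.6203.
Known gains sum to 0.241 + 0.0695 = 0.3105.
g_wv = 0.6203 − 0.3105 = 0.31.

0.31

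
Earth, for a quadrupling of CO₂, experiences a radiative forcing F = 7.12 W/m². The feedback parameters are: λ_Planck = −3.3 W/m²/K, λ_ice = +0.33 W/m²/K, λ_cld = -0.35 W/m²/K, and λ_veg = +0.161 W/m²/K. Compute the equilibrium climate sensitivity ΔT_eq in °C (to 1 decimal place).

2.3 °C

Net feedback parameter λ = (−3.3) + (+0.33) + (-0.35) + (+0.161) = -3.159 W/m²/K.
ΔT = −F/λ = −7.12/(-3.159) = 2.3 °C.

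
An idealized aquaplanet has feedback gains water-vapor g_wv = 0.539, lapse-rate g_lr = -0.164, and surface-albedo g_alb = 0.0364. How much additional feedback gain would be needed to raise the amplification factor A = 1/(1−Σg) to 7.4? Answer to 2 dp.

Current total gain = 0.4114.
Target gain for A = 7.4: g* = 1 − 1/7.4 = 0.8649.
Additional gain needed = 0.8649 − 0.4114 = 0.45.

0.45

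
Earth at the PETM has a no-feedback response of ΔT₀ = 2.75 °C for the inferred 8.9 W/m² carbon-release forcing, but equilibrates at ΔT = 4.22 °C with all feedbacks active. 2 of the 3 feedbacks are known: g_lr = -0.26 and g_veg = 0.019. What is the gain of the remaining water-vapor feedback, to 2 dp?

0.59

Amplification A = ΔT/ΔT₀ = 4.22/2.75 = 1.535.
Total gain g = 1 − 1/A = 1 − 1/1.535 = 0.3485.
Known gains sum to -0.26 + 0.019 = -0.241.
g_wv = 0.3485 + 0.241 = 0.59.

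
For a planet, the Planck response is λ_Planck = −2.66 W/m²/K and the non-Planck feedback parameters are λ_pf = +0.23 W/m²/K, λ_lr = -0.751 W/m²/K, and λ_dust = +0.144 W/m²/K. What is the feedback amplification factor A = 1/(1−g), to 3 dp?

Convert to gains: g_pf = 0.23/2.66 = 0.08647; g_lr = -0.751/2.66 = -0.2823; g_dust = 0.144/2.66 = 0.05414.
Total gain g = -0.14169.
A = 1/(1 + 0.14169) = 0.876.

0.876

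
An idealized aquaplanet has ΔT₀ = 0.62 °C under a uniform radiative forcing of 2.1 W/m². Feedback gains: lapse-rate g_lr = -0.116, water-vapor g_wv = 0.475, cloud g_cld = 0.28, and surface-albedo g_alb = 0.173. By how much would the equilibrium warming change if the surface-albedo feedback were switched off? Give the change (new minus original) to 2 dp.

Original: g = 0.812, ΔT = 0.62/(1−0.812) = 3.2979 °C.
Without surface-albedo: g' = 0.639, ΔT' = 0.62/(1−0.639) = 1.7175 °C.
Change = 1.7175 − 3.2979 = -1.58 °C.

-1.58 °C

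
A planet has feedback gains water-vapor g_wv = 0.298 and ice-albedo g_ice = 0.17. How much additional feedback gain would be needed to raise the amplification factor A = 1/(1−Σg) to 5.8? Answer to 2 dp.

Current total gain = 0.468.
Target gain for A = 5.8: g* = 1 − 1/5.8 = 0.8276.
Additional gain needed = 0.8276 − 0.468 = 0.36.

0.36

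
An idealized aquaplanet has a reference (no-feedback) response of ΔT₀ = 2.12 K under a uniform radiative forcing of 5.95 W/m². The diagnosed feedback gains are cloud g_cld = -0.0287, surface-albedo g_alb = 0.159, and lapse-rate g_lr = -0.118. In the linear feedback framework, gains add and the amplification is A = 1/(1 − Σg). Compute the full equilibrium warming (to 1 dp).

Total gain g = -0.0287 + 0.159 − 0.118 = 0.0123.
Amplification A = 1/(1 − 0.0123) = 1.012.
ΔT = 2.12 × 1.012 = 2.1 K.

2.1 K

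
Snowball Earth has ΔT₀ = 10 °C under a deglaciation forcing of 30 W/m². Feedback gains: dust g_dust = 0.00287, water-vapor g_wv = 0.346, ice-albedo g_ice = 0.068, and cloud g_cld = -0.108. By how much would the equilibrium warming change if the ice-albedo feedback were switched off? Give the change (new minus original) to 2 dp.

-1.30 °C

Original: g = 0.30887, ΔT = 10/(1−0.30887) = 14.4691 °C.
Without ice-albedo: g' = 0.24087, ΔT' = 10/(1−0.24087) = 13.1730 °C.
Change = 13.1730 − 14.4691 = -1.30 °C.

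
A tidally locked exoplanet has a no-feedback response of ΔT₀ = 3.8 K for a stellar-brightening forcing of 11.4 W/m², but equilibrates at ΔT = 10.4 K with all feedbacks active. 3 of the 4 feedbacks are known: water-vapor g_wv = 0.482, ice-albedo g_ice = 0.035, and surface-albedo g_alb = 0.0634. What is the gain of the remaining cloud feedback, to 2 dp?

0.05

Amplification A = ΔT/ΔT₀ = 10.4/3.8 = 2.737.
Total gain g = 1 − 1/A = 1 − 1/2.737 = 0.6346.
Known gains sum to 0.482 + 0.035 + 0.0634 = 0.5804.
g_cld = 0.6346 − 0.5804 = 0.05.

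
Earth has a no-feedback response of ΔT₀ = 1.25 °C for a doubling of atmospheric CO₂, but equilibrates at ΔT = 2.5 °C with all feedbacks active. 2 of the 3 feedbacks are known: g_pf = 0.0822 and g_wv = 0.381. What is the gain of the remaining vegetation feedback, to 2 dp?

Amplification A = ΔT/ΔT₀ = 2.5/1.25 = 2.
Total gain g = 1 − 1/A = 1 − 1/2 = 0.5.
Known gains sum to 0.0822 + 0.381 = 0.4632.
g_veg = 0.5 − 0.4632 = 0.04.

0.04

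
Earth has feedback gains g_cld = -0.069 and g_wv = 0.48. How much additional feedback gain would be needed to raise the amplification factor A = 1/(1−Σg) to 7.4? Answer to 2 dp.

0.45

Current total gain = 0.411.
Target gain for A = 7.4: g* = 1 − 1/7.4 = 0.8649.
Additional gain needed = 0.8649 − 0.411 = 0.45.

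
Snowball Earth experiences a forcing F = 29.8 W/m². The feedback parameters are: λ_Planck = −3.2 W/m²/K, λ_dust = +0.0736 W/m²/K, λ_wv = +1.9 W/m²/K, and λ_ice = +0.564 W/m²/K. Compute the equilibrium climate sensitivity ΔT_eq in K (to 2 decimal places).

44.99 K

Net feedback parameter λ = (−3.2) + (+0.0736) + (+1.9) + (+0.564) = -0.6624 W/m²/K.
ΔT = −F/λ = −29.8/(-0.6624) = 44.99 K.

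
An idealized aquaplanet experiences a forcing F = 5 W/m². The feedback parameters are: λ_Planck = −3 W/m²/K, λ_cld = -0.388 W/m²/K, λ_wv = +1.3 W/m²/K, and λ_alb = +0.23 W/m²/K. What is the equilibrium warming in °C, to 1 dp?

2.7 °C

Net feedback parameter λ = (−3) + (-0.388) + (+1.3) + (+0.23) = -1.858 W/m²/K.
ΔT = −F/λ = −5/(-1.858) = 2.7 °C.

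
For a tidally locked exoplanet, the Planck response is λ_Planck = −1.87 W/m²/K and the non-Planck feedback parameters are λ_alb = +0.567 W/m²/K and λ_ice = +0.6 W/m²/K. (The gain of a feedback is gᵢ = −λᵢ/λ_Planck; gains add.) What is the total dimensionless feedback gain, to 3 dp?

Convert to gains: g_alb = 0.567/1.87 = 0.3032; g_ice = 0.6/1.87 = 0.3209.
Total gain g = 0.6241.

0.624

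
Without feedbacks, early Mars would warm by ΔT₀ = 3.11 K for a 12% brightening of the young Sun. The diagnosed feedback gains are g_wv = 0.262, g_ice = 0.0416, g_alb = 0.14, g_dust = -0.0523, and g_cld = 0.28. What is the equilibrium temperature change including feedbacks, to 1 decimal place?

9.5 K

Total gain g = 0.262 + 0.0416 + 0.14 − 0.0523 + 0.28 = 0.6713.
Amplification A = 1/(1 − 0.6713) = 3.042.
ΔT = 3.11 × 3.042 = 9.5 K.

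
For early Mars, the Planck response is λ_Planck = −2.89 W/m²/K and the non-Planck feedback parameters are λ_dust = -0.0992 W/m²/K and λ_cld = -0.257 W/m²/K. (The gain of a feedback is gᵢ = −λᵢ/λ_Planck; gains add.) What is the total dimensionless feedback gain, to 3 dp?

-0.123

Convert to gains: g_dust = -0.0992/2.89 = -0.03433; g_cld = -0.257/2.89 = -0.08893.
Total gain g = -0.12326.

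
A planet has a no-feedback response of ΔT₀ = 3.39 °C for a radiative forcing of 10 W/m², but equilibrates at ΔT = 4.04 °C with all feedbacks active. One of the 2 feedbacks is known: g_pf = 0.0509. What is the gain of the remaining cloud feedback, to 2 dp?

Amplification A = ΔT/ΔT₀ = 4.04/3.39 = 1.192.
Total gain g = 1 − 1/A = 1 − 1/1.192 = 0.1611.
The known gain is 0.0509.
g_cld = 0.1611 − 0.0509 = 0.11.

0.11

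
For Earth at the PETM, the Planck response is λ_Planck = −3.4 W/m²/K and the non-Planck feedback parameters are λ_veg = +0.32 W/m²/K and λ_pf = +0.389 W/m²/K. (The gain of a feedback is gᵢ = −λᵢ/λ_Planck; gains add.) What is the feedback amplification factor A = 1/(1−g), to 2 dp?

1.26

Convert to gains: g_veg = 0.32/3.4 = 0.09412; g_pf = 0.389/3.4 = 0.1144.
Total gain g = 0.20852.
A = 1/(1 − 0.20852) = 1.26.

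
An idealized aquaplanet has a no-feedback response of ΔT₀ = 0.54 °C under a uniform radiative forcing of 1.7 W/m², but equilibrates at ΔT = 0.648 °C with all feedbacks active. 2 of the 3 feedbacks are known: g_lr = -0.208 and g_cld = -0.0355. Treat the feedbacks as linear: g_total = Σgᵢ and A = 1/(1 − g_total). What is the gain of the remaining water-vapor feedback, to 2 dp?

0.41

Amplification A = ΔT/ΔT₀ = 0.648/0.54 = 1.2.
Total gain g = 1 − 1/A = 1 − 1/1.2 = 0.1667.
Known gains sum to -0.208 − 0.0355 = -0.2435.
g_wv = 0.1667 + 0.2435 = 0.41.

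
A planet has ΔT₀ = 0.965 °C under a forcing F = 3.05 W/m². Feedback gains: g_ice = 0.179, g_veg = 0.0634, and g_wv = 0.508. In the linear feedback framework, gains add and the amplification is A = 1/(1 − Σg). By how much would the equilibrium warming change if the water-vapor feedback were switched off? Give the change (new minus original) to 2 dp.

-2.59 °C

Original: g = 0.7504, ΔT = 0.965/(1−0.7504) = 3.8662 °C.
Without water-vapor: g' = 0.2424, ΔT' = 0.965/(1−0.2424) = 1.2738 °C.
Change = 1.2738 − 3.8662 = -2.59 °C.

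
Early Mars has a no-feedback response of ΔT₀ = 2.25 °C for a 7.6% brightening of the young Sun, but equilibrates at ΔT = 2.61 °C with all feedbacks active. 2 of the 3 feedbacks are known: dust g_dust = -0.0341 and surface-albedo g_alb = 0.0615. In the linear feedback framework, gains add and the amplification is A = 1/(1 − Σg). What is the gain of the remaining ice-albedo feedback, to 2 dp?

0.11

Amplification A = ΔT/ΔT₀ = 2.61/2.25 = 1.16.
Total gain g = 1 − 1/A = 1 − 1/1.16 = 0.1379.
Known gains sum to -0.0341 + 0.0615 = 0.0274.
g_ice = 0.1379 − 0.0274 = 0.11.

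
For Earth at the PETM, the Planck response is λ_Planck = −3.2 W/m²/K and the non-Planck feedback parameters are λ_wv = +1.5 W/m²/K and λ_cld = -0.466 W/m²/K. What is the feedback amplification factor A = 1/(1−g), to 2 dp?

Convert to gains: g_wv = 1.5/3.2 = 0.4688; g_cld = -0.466/3.2 = -0.1456.
Total gain g = 0.3232.
A = 1/(1 − 0.3232) = 1.48.

1.48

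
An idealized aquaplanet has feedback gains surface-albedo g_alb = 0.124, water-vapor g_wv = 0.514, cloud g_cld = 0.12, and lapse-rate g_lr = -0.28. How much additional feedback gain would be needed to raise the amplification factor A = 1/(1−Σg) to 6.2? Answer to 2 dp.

0.36

Current total gain = 0.478.
Target gain for A = 6.2: g* = 1 − 1/6.2 = 0.8387.
Additional gain needed = 0.8387 − 0.478 = 0.36.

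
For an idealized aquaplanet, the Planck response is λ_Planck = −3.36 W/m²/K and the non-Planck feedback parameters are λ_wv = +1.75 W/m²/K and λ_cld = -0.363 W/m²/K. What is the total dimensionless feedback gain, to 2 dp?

Convert to gains: g_wv = 1.75/3.36 = 0.5208; g_cld = -0.363/3.36 = -0.108.
Total gain g = 0.4128.

0.41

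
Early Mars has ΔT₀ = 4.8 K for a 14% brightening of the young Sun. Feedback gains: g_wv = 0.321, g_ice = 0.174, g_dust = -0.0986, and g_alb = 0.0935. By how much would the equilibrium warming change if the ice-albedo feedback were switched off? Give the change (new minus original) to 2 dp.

-2.39 K

Original: g = 0.4899, ΔT = 4.8/(1−0.4899) = 9.4099 K.
Without ice-albedo: g' = 0.3159, ΔT' = 4.8/(1−0.3159) = 7.0165 K.
Change = 7.0165 − 9.4099 = -2.39 K.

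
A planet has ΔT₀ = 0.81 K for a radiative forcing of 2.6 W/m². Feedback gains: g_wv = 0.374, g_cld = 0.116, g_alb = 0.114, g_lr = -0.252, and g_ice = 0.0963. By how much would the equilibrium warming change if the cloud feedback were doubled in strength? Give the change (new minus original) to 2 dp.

Original: g = 0.4483, ΔT = 0.81/(1−0.4483) = 1.4682 K.
With doubled cloud: g' = 0.5643, ΔT' = 0.81/(1−0.5643) = 1.8591 K.
Change = 1.8591 − 1.4682 = 0.39 K.

0.39 K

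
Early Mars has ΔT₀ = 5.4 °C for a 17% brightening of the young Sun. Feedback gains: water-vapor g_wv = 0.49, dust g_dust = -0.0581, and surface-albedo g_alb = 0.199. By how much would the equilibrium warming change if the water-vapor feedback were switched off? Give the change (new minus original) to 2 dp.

Original: g = 0.6309, ΔT = 5.4/(1−0.6309) = 14.6302 °C.
Without water-vapor: g' = 0.1409, ΔT' = 5.4/(1−0.1409) = 6.2856 °C.
Change = 6.2856 − 14.6302 = -8.34 °C.

-8.34 °C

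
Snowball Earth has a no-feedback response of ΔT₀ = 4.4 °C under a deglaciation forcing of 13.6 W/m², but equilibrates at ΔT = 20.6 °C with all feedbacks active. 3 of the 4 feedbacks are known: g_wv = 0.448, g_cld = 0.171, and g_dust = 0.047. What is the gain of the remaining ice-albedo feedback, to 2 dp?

Amplification A = ΔT/ΔT₀ = 20.6/4.4 = 4.682.
Total gain g = 1 − 1/A = 1 − 1/4.682 = 0.7864.
Known gains sum to 0.448 + 0.171 + 0.047 = 0.666.
g_ice = 0.7864 − 0.666 = 0.12.

0.12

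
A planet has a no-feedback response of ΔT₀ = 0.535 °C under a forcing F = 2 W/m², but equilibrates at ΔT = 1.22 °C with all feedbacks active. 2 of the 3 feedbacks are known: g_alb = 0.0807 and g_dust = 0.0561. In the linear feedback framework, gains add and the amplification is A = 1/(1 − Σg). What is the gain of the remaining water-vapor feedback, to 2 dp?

0.42

Amplification A = ΔT/ΔT₀ = 1.22/0.535 = 2.28.
Total gain g = 1 − 1/A = 1 − 1/2.28 = 0.5614.
Known gains sum to 0.0807 + 0.0561 = 0.1368.
g_wv = 0.5614 − 0.1368 = 0.42.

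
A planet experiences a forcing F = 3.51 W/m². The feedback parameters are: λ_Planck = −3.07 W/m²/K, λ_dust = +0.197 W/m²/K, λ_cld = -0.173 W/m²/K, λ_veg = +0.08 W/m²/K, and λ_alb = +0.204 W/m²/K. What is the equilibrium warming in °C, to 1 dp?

1.3 °C

Net feedback parameter λ = (−3.07) + (+0.197) + (-0.173) + (+0.08) + (+0.204) = -2.762 W/m²/K.
ΔT = −F/λ = −3.51/(-2.762) = 1.3 °C.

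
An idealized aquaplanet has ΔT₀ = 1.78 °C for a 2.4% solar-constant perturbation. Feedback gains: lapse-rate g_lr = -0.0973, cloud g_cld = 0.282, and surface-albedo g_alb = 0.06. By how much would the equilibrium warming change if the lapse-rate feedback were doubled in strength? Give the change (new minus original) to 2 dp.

-0.27 °C

Original: g = 0.2447, ΔT = 1.78/(1−0.2447) = 2.3567 °C.
With doubled lapse-rate: g' = 0.1474, ΔT' = 1.78/(1−0.1474) = 2.0877 °C.
Change = 2.0877 − 2.3567 = -0.27 °C.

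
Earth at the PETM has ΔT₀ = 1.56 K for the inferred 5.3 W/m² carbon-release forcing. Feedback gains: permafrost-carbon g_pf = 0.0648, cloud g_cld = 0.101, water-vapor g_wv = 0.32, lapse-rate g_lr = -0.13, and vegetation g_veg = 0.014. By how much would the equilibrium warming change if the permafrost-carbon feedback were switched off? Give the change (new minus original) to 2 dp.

Original: g = 0.3698, ΔT = 1.56/(1−0.3698) = 2.4754 K.
Without permafrost-carbon: g' = 0.305, ΔT' = 1.56/(1−0.305) = 2.2446 K.
Change = 2.2446 − 2.4754 = -0.23 K.

-0.23 K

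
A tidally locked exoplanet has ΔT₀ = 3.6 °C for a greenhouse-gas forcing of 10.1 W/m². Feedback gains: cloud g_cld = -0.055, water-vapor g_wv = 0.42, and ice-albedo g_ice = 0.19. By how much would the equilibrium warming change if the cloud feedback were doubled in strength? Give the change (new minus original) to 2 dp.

Original: g = 0.555, ΔT = 3.6/(1−0.555) = 8.0899 °C.
With doubled cloud: g' = 0.5, ΔT' = 3.6/(1−0.5) = 7.2000 °C.
Change = 7.2000 − 8.0899 = -0.89 °C.

-0.89 °C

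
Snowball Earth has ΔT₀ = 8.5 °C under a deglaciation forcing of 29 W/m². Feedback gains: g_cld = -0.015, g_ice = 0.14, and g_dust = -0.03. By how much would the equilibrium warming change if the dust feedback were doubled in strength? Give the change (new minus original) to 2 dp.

-0.30 °C

Original: g = 0.095, ΔT = 8.5/(1−0.095) = 9.3923 °C.
With doubled dust: g' = 0.065, ΔT' = 8.5/(1−0.065) = 9.0909 °C.
Change = 9.0909 − 9.3923 = -0.30 °C.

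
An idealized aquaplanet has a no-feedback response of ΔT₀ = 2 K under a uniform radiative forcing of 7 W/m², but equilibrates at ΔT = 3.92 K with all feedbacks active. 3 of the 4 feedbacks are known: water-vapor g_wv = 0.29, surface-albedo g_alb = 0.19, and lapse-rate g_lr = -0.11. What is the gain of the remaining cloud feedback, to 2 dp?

0.12

Amplification A = ΔT/ΔT₀ = 3.92/2 = 1.96.
Total gain g = 1 − 1/A = 1 − 1/1.96 = 0.4898.
Known gains sum to 0.29 + 0.19 − 0.11 = 0.37.
g_cld = 0.4898 − 0.37 = 0.12.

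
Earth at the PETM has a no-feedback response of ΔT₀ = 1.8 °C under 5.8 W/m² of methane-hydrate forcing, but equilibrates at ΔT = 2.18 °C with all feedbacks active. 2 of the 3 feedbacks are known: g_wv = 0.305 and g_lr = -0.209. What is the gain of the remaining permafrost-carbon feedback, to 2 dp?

0.08

Amplification A = ΔT/ΔT₀ = 2.18/1.8 = 1.211.
Total gain g = 1 − 1/A = 1 − 1/1.211 = 0.1742.
Known gains sum to 0.305 − 0.209 = 0.096.
g_pf = 0.1742 − 0.096 = 0.08.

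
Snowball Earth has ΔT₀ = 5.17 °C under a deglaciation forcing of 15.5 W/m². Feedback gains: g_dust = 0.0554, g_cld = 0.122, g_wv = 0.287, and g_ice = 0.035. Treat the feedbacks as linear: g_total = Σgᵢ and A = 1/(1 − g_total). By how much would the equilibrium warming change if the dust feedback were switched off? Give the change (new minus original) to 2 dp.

Original: g = 0.4994, ΔT = 5.17/(1−0.4994) = 10.3276 °C.
Without dust: g' = 0.444, ΔT' = 5.17/(1−0.444) = 9.2986 °C.
Change = 9.2986 − 10.3276 = -1.03 °C.

-1.03 °C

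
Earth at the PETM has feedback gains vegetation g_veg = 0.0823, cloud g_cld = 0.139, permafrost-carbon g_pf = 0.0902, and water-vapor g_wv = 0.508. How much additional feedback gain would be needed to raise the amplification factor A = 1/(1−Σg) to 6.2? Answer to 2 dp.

Current total gain = 0.8195.
Target gain for A = 6.2: g* = 1 − 1/6.2 = 0.8387.
Additional gain needed = 0.8387 − 0.8195 = 0.02.

0.02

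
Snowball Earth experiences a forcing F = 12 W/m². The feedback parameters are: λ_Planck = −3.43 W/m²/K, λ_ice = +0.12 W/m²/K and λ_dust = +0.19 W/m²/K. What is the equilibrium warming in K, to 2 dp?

3.85 K

Net feedback parameter λ = (−3.43) + (+0.12) + (+0.19) = -3.12 W/m²/K.
ΔT = −F/λ = −12/(-3.12) = 3.85 K.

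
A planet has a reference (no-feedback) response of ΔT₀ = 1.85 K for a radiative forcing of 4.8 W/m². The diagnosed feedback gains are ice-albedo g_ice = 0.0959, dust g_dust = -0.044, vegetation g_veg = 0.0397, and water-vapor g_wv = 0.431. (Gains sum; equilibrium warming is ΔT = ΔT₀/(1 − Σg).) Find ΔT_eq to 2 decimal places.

Total gain g = 0.0959 − 0.044 + 0.0397 + 0.431 = 0.5226.
Amplification A = 1/(1 − 0.5226) = 2.095.
ΔT = 1.85 × 2.095 = 3.88 K.

3.88 K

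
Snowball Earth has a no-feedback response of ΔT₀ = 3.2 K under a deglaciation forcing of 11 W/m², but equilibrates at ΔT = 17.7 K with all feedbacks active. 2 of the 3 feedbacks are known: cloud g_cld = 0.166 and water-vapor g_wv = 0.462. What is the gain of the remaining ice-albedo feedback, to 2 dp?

0.19

Amplification A = ΔT/ΔT₀ = 17.7/3.2 = 5.531.
Total gain g = 1 − 1/A = 1 − 1/5.531 = 0.8192.
Known gains sum to 0.166 + 0.462 = 0.628.
g_ice = 0.8192 − 0.628 = 0.19.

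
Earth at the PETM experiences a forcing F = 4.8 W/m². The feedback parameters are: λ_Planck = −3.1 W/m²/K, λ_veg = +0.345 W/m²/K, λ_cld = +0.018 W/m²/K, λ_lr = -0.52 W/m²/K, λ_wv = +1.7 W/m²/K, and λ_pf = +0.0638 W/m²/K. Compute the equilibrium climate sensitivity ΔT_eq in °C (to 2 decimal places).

3.21 °C

Net feedback parameter λ = (−3.1) + (+0.345) + (+0.018) + (-0.52) + (+1.7) + (+0.0638) = -1.4932 W/m²/K.
ΔT = −F/λ = −4.8/(-1.4932) = 3.21 °C.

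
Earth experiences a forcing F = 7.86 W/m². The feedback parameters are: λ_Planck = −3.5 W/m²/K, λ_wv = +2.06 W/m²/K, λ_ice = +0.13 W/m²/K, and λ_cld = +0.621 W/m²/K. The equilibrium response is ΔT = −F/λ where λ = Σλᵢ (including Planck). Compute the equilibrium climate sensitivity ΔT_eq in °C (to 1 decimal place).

Net feedback parameter λ = (−3.5) + (+2.06) + (+0.13) + (+0.621) = -0.689 W/m²/K.
ΔT = −F/λ = −7.86/(-0.689) = 11.4 °C.

11.4 °C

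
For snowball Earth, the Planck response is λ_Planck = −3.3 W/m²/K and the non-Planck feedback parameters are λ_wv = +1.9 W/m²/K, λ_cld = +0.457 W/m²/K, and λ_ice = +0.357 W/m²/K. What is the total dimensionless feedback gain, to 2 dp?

Convert to gains: g_wv = 1.9/3.3 = 0.5758; g_cld = 0.457/3.3 = 0.1385; g_ice = 0.357/3.3 = 0.1082.
Total gain g = 0.8225.

0.82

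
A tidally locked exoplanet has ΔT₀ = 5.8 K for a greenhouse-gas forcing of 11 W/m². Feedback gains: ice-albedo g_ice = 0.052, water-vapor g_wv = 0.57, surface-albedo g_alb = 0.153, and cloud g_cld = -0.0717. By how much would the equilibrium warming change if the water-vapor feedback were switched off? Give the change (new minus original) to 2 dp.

-12.86 K

Original: g = 0.7033, ΔT = 5.8/(1−0.7033) = 19.5484 K.
Without water-vapor: g' = 0.1333, ΔT' = 5.8/(1−0.1333) = 6.6921 K.
Change = 6.6921 − 19.5484 = -12.86 K.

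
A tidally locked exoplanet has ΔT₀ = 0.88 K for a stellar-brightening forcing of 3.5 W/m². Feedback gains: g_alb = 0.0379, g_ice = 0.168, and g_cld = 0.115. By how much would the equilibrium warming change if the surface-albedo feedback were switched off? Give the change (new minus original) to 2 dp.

Original: g = 0.3209, ΔT = 0.88/(1−0.3209) = 1.2958 K.
Without surface-albedo: g' = 0.283, ΔT' = 0.88/(1−0.283) = 1.2273 K.
Change = 1.2273 − 1.2958 = -0.07 K.

-0.07 K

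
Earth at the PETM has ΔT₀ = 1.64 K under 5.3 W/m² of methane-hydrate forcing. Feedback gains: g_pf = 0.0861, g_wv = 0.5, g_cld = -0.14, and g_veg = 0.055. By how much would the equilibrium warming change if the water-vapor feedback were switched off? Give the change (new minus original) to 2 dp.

-1.65 K

Original: g = 0.5011, ΔT = 1.64/(1−0.5011) = 3.2872 K.
Without water-vapor: g' = 0.0011, ΔT' = 1.64/(1−0.0011) = 1.6418 K.
Change = 1.6418 − 3.2872 = -1.65 K.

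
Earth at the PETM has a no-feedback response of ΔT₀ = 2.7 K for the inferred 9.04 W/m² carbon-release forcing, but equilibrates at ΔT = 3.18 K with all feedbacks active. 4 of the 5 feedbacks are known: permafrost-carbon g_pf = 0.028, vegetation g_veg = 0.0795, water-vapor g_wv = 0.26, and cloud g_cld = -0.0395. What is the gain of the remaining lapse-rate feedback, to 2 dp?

-0.18

Amplification A = ΔT/ΔT₀ = 3.18/2.7 = 1.178.
Total gain g = 1 − 1/A = 1 − 1/1.178 = 0.1511.
Known gains sum to 0.028 + 0.0795 + 0.26 − 0.0395 = 0.328.
g_lr = 0.1511 − 0.328 = -0.18.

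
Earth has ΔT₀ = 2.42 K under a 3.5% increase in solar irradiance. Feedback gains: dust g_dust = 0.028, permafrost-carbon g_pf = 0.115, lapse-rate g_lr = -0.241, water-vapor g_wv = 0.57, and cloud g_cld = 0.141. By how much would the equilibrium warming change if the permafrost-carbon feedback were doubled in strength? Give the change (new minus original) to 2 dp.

2.64 K

Original: g = 0.613, ΔT = 2.42/(1−0.613) = 6.2532 K.
With doubled permafrost-carbon: g' = 0.728, ΔT' = 2.42/(1−0.728) = 8.8971 K.
Change = 8.8971 − 6.2532 = 2.64 K.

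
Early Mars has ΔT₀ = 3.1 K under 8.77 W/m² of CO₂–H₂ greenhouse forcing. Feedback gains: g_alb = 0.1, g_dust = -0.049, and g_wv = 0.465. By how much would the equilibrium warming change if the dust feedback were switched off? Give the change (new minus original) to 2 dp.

0.72 K

Original: g = 0.516, ΔT = 3.1/(1−0.516) = 6.4050 K.
Without dust: g' = 0.565, ΔT' = 3.1/(1−0.565) = 7.1264 K.
Change = 7.1264 − 6.4050 = 0.72 K.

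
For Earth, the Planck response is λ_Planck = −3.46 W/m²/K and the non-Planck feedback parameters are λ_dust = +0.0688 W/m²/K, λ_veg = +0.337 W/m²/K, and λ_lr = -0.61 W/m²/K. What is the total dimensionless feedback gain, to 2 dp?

-0.06

Convert to gains: g_dust = 0.0688/3.46 = 0.01988; g_veg = 0.337/3.46 = 0.0974; g_lr = -0.61/3.46 = -0.1763.
Total gain g = -0.05902.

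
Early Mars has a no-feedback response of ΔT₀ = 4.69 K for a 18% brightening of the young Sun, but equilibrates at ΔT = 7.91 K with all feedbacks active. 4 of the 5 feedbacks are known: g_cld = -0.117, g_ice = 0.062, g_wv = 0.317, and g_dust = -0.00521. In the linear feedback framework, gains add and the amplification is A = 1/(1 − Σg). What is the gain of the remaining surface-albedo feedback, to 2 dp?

0.15

Amplification A = ΔT/ΔT₀ = 7.91/4.69 = 1.687.
Total gain g = 1 − 1/A = 1 − 1/1.687 = 0.4072.
Known gains sum to -0.117 + 0.062 + 0.317 − 0.00521 = 0.25679.
g_alb = 0.4072 − 0.25679 = 0.15.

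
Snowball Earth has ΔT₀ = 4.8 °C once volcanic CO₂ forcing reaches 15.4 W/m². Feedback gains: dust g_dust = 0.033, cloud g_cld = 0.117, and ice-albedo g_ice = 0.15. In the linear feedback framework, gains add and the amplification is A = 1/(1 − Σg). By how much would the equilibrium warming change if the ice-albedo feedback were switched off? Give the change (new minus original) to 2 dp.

-1.21 °C

Original: g = 0.3, ΔT = 4.8/(1−0.3) = 6.8571 °C.
Without ice-albedo: g' = 0.15, ΔT' = 4.8/(1−0.15) = 5.6471 °C.
Change = 5.6471 − 6.8571 = -1.21 °C.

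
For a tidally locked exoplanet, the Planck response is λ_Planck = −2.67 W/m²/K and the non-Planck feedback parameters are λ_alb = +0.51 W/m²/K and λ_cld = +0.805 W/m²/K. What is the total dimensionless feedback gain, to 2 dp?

0.49

Convert to gains: g_alb = 0.51/2.67 = 0.191; g_cld = 0.805/2.67 = 0.3015.
Total gain g = 0.4925.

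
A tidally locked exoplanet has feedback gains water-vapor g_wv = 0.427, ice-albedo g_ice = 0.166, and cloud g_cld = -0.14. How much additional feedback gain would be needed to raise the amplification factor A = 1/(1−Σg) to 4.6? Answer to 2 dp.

Current total gain = 0.453.
Target gain for A = 4.6: g* = 1 − 1/4.6 = 0.7826.
Additional gain needed = 0.7826 − 0.453 = 0.33.

0.33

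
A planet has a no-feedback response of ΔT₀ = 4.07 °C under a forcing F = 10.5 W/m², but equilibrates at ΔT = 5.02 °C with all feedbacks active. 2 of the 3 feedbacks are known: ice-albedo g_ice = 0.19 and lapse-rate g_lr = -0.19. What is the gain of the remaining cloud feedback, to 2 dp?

0.19

Amplification A = ΔT/ΔT₀ = 5.02/4.07 = 1.233.
Total gain g = 1 − 1/A = 1 − 1/1.233 = 0.189.
Known gains sum to 0.19 − 0.19 = 0.
g_cld = 0.189 − 0 = 0.19.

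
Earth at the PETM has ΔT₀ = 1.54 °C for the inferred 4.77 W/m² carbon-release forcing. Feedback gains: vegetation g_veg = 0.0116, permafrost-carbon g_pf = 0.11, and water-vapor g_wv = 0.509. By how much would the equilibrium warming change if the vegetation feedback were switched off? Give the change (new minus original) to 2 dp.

Original: g = 0.6306, ΔT = 1.54/(1−0.6306) = 4.1689 °C.
Without vegetation: g' = 0.619, ΔT' = 1.54/(1−0.619) = 4.0420 °C.
Change = 4.0420 − 4.1689 = -0.13 °C.

-0.13 °C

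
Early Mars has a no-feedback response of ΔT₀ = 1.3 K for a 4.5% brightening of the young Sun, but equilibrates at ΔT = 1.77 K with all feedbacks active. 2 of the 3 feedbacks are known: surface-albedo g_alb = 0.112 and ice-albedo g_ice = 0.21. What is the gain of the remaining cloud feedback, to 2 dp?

Amplification A = ΔT/ΔT₀ = 1.77/1.3 = 1.362.
Total gain g = 1 − 1/A = 1 − 1/1.362 = 0.2658.
Known gains sum to 0.112 + 0.21 = 0.322.
g_cld = 0.2658 − 0.322 = -0.06.

-0.06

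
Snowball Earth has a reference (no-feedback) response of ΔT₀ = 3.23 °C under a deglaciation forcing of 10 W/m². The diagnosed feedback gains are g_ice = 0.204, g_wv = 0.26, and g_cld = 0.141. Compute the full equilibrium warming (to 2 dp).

8.18 °C

Total gain g = 0.204 + 0.26 + 0.141 = 0.605.
Amplification A = 1/(1 − 0.605) = 2.532.
ΔT = 3.23 × 2.532 = 8.18 °C.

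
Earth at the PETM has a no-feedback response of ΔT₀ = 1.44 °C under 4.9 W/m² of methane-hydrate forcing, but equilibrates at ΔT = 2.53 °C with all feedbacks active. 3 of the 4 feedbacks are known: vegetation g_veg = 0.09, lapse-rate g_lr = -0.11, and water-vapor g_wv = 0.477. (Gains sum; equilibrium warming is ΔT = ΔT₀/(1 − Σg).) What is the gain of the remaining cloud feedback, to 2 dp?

-0.03

Amplification A = ΔT/ΔT₀ = 2.53/1.44 = 1.757.
Total gain g = 1 − 1/A = 1 − 1/1.757 = 0.4308.
Known gains sum to 0.09 − 0.11 + 0.477 = 0.457.
g_cld = 0.4308 − 0.457 = -0.03.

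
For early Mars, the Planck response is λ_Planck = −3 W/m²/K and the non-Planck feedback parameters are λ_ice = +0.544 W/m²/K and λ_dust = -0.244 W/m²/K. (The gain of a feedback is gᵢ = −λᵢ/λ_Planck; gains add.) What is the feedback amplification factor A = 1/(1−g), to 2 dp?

1.11

Convert to gains: g_ice = 0.544/3 = 0.1813; g_dust = -0.244/3 = -0.08133.
Total gain g = 0.09997.
A = 1/(1 − 0.09997) = 1.11.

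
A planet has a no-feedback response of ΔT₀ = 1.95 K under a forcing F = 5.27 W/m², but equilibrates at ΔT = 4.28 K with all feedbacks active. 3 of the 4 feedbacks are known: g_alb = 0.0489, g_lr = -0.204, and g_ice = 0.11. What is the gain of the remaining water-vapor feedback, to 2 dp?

0.59

Amplification A = ΔT/ΔT₀ = 4.28/1.95 = 2.195.
Total gain g = 1 − 1/A = 1 − 1/2.195 = 0.5444.
Known gains sum to 0.0489 − 0.204 + 0.11 = -0.0451.
g_wv = 0.5444 + 0.0451 = 0.59.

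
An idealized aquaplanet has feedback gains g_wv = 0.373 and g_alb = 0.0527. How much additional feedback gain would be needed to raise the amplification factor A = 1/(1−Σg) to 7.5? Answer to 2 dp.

0.44

Current total gain = 0.4257.
Target gain for A = 7.5: g* = 1 − 1/7.5 = 0.8667.
Additional gain needed = 0.8667 − 0.4257 = 0.44.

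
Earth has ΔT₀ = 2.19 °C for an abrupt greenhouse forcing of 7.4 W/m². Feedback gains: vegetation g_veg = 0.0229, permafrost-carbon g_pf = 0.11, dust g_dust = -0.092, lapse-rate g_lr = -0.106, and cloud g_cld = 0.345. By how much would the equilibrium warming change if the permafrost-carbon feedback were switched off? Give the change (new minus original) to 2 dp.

-0.40 °C

Original: g = 0.2799, ΔT = 2.19/(1−0.2799) = 3.0412 °C.
Without permafrost-carbon: g' = 0.1699, ΔT' = 2.19/(1−0.1699) = 2.6382 °C.
Change = 2.6382 − 3.0412 = -0.40 °C.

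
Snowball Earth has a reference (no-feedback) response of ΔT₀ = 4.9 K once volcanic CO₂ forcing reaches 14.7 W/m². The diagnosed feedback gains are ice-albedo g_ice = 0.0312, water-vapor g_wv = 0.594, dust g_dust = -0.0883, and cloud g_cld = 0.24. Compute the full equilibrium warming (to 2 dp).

Total gain g = 0.0312 + 0.594 − 0.0883 + 0.24 = 0.7769.
Amplification A = 1/(1 − 0.7769) = 4.482.
ΔT = 4.9 × 4.482 = 21.96 K.

21.96 K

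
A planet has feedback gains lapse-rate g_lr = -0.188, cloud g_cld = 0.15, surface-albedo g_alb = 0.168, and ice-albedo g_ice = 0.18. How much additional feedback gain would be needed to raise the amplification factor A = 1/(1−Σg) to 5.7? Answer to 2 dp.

0.51

Current total gain = 0.31.
Target gain for A = 5.7: g* = 1 − 1/5.7 = 0.8246.
Additional gain needed = 0.8246 − 0.31 = 0.51.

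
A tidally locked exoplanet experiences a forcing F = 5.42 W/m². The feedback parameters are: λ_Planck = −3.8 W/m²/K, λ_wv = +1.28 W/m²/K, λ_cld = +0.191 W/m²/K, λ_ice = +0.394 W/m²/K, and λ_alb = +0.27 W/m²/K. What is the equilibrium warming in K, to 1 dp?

3.3 K

Net feedback parameter λ = (−3.8) + (+1.28) + (+0.191) + (+0.394) + (+0.27) = -1.665 W/m²/K.
ΔT = −F/λ = −5.42/(-1.665) = 3.3 K.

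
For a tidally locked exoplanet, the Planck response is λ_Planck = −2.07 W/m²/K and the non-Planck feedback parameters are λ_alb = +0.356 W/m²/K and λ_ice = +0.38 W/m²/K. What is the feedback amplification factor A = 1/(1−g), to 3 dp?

1.552

Convert to gains: g_alb = 0.356/2.07 = 0.172; g_ice = 0.38/2.07 = 0.1836.
Total gain g = 0.3556.
A = 1/(1 − 0.3556) = 1.552.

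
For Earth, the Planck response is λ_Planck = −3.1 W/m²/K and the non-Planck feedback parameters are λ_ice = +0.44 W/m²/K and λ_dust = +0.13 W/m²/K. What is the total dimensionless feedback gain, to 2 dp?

Convert to gains: g_ice = 0.44/3.1 = 0.1419; g_dust = 0.13/3.1 = 0.04194.
Total gain g = 0.18384.

0.18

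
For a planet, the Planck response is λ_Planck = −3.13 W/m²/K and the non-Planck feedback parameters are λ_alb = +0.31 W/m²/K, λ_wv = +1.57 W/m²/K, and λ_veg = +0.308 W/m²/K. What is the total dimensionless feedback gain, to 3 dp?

Convert to gains: g_alb = 0.31/3.13 = 0.09904; g_wv = 1.57/3.13 = 0.5016; g_veg = 0.308/3.13 = 0.0984.
Total gain g = 0.69904.

0.699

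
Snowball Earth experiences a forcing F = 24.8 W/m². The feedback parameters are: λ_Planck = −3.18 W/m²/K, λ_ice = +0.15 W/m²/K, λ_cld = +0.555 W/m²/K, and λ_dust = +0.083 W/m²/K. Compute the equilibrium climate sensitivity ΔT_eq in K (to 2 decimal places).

Net feedback parameter λ = (−3.18) + (+0.15) + (+0.555) + (+0.083) = -2.392 W/m²/K.
ΔT = −F/λ = −24.8/(-2.392) = 10.37 K.

10.37 K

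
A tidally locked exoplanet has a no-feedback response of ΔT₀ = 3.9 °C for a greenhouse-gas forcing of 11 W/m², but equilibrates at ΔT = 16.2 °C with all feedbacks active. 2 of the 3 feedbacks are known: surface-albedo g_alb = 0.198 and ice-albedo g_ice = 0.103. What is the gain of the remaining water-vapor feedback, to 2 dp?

Amplification A = ΔT/ΔT₀ = 16.2/3.9 = 4.154.
Total gain g = 1 − 1/A = 1 − 1/4.154 = 0.7593.
Known gains sum to 0.198 + 0.103 = 0.301.
g_wv = 0.7593 − 0.301 = 0.46.

0.46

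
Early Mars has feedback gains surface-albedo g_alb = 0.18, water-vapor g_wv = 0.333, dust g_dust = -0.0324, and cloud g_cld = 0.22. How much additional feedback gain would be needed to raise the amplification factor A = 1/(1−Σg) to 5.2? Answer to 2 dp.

Current total gain = 0.7006.
Target gain for A = 5.2: g* = 1 − 1/5.2 = 0.8077.
Additional gain needed = 0.8077 − 0.7006 = 0.11.

0.11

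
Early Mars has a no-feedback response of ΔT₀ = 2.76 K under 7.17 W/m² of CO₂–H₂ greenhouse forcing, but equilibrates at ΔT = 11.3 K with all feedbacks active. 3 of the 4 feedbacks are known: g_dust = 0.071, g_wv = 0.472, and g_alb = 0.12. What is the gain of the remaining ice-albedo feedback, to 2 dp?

Amplification A = ΔT/ΔT₀ = 11.3/2.76 = 4.094.
Total gain g = 1 − 1/A = 1 − 1/4.094 = 0.7557.
Known gains sum to 0.071 + 0.472 + 0.12 = 0.663.
g_ice = 0.7557 − 0.663 = 0.09.

0.09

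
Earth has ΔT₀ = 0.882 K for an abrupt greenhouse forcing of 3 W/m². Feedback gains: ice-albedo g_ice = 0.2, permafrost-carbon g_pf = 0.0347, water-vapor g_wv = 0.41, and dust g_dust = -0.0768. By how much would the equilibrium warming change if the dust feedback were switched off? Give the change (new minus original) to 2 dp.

Original: g = 0.5679, ΔT = 0.882/(1−0.5679) = 2.0412 K.
Without dust: g' = 0.6447, ΔT' = 0.882/(1−0.6447) = 2.4824 K.
Change = 2.4824 − 2.0412 = 0.44 K.

0.44 K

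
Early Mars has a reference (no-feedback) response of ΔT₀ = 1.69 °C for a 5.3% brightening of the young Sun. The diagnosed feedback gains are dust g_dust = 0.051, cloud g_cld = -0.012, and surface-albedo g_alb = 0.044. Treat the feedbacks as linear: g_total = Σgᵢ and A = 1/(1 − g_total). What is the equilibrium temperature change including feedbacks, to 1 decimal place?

1.8 °C

Total gain g = 0.051 − 0.012 + 0.044 = 0.083.
Amplification A = 1/(1 − 0.083) = 1.091.
ΔT = 1.69 × 1.091 = 1.8 °C.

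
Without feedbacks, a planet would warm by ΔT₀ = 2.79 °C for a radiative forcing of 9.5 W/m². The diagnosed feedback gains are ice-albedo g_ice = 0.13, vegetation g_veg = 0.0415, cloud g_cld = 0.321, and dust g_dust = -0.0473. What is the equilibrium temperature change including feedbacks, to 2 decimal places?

Total gain g = 0.13 + 0.0415 + 0.321 − 0.0473 = 0.4452.
Amplification A = 1/(1 − 0.4452) = 1.802.
ΔT = 2.79 × 1.802 = 5.03 °C.

5.03 °C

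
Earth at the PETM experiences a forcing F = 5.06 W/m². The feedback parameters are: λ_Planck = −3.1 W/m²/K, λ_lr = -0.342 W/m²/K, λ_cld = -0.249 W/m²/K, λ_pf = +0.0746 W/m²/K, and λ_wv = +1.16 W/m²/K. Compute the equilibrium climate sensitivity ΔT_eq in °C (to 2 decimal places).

2.06 °C

Net feedback parameter λ = (−3.1) + (-0.342) + (-0.249) + (+0.0746) + (+1.16) = -2.4564 W/m²/K.
ΔT = −F/λ = −5.06/(-2.4564) = 2.06 °C.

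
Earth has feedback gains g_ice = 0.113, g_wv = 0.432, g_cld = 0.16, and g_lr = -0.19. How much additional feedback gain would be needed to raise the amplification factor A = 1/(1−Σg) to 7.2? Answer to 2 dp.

0.35

Current total gain = 0.515.
Target gain for A = 7.2: g* = 1 − 1/7.2 = 0.8611.
Additional gain needed = 0.8611 − 0.515 = 0.35.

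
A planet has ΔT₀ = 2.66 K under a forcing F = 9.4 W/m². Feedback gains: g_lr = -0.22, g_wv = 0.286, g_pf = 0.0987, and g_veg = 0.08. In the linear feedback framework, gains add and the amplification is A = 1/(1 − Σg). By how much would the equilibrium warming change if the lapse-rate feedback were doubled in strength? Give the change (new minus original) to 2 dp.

Original: g = 0.2447, ΔT = 2.66/(1−0.2447) = 3.5218 K.
With doubled lapse-rate: g' = 0.0247, ΔT' = 2.66/(1−0.0247) = 2.7274 K.
Change = 2.7274 − 3.5218 = -0.79 K.

-0.79 K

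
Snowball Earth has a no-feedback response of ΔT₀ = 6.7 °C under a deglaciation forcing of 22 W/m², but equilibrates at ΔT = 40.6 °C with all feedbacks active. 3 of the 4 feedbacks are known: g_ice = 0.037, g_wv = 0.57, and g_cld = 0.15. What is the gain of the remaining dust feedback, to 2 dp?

Amplification A = ΔT/ΔT₀ = 40.6/6.7 = 6.06.
Total gain g = 1 − 1/A = 1 − 1/6.06 = 0.835.
Known gains sum to 0.037 + 0.57 + 0.15 = 0.757.
g_dust = 0.835 − 0.757 = 0.08.

0.08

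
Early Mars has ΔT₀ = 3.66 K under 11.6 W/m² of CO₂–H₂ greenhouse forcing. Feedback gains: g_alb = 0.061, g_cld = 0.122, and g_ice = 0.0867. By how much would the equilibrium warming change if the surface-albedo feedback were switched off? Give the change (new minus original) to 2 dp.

-0.39 K

Original: g = 0.2697, ΔT = 3.66/(1−0.2697) = 5.0116 K.
Without surface-albedo: g' = 0.2087, ΔT' = 3.66/(1−0.2087) = 4.6253 K.
Change = 4.6253 − 5.0116 = -0.39 K.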